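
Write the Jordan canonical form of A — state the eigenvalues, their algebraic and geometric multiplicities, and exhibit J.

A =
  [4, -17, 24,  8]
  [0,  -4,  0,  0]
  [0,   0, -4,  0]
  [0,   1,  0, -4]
J_2(-4) ⊕ J_1(-4) ⊕ J_1(4)

The characteristic polynomial is
  det(x·I − A) = x^4 + 8*x^3 - 128*x - 256 = (x - 4)*(x + 4)^3

Eigenvalues and multiplicities (the geometric multiplicity of λ is n − rank(A − λI), which equals the number of Jordan blocks for λ):
  λ = -4: algebraic multiplicity = 3, geometric multiplicity = 2
  λ = 4: algebraic multiplicity = 1, geometric multiplicity = 1

Determining the block sizes for each eigenvalue:
  λ = -4: 2 blocks summing to 3 forces exactly one block of size 2 and the rest size 1 → block sizes [2, 1]
  λ = 4: one block (gm = 1), so the single block has size am = 1 → block sizes [1]

Assembling the blocks gives a Jordan form
J =
  [-4,  1,  0, 0]
  [ 0, -4,  0, 0]
  [ 0,  0, -4, 0]
  [ 0,  0,  0, 4]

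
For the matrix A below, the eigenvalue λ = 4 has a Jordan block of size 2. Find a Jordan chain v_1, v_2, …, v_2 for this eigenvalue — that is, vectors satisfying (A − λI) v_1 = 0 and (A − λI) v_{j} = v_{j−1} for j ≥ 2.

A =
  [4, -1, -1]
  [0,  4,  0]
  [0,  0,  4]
A Jordan chain for λ = 4 of length 2:
v_1 = (-1, 0, 0)ᵀ
v_2 = (0, 1, 0)ᵀ

Let N = A − (4)·I. We want v_2 with N^2 v_2 = 0 but N^1 v_2 ≠ 0; then v_{j-1} := N · v_j for j = 2, …, 2.

Pick v_2 = (0, 1, 0)ᵀ.
Then v_1 = N · v_2 = (-1, 0, 0)ᵀ.

Sanity check: (A − (4)·I) v_1 = (0, 0, 0)ᵀ = 0. ✓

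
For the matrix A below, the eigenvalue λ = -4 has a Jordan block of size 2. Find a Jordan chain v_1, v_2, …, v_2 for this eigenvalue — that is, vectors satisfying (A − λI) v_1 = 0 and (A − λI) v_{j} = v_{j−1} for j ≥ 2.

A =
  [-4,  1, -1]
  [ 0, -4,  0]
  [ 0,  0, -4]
A Jordan chain for λ = -4 of length 2:
v_1 = (1, 0, 0)ᵀ
v_2 = (0, 1, 0)ᵀ

Let N = A − (-4)·I. We want v_2 with N^2 v_2 = 0 but N^1 v_2 ≠ 0; then v_{j-1} := N · v_j for j = 2, …, 2.

Pick v_2 = (0, 1, 0)ᵀ.
Then v_1 = N · v_2 = (1, 0, 0)ᵀ.

Sanity check: (A − (-4)·I) v_1 = (0, 0, 0)ᵀ = 0. ✓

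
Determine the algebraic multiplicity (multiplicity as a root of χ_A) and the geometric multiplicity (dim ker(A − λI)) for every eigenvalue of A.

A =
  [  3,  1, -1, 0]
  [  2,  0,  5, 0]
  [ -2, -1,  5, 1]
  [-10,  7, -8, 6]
λ = 3: alg = 3, geom = 1; λ = 5: alg = 1, geom = 1

Step 1 — factor the characteristic polynomial to read off the algebraic multiplicities:
  χ_A(x) = (x - 5)*(x - 3)^3

Step 2 — compute geometric multiplicities via the rank-nullity identity g(λ) = n − rank(A − λI):
  rank(A − (3)·I) = 3, so dim ker(A − (3)·I) = n − 3 = 1
  rank(A − (5)·I) = 3, so dim ker(A − (5)·I) = n − 3 = 1

Summary:
  λ = 3: algebraic multiplicity = 3, geometric multiplicity = 1
  λ = 5: algebraic multiplicity = 1, geometric multiplicity = 1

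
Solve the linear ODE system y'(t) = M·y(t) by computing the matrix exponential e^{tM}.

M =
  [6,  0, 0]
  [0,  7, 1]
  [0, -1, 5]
e^{tM} =
  [exp(6*t), 0, 0]
  [0, t*exp(6*t) + exp(6*t), t*exp(6*t)]
  [0, -t*exp(6*t), -t*exp(6*t) + exp(6*t)]

Strategy: write M = P · J · P⁻¹ where J is a Jordan canonical form, so e^{tM} = P · e^{tJ} · P⁻¹, and e^{tJ} can be computed block-by-block.

M has Jordan form
J =
  [6, 1, 0]
  [0, 6, 0]
  [0, 0, 6]
(up to reordering of blocks).

Per-block formulas:
  For a 2×2 Jordan block J_2(6): exp(t · J_2(6)) = e^(6t)·(I + t·N), where N is the 2×2 nilpotent shift.
  For a 1×1 block at λ = 6: exp(t · [6]) = [e^(6t)].

After assembling e^{tJ} and conjugating by P, we get:

e^{tM} =
  [exp(6*t), 0, 0]
  [0, t*exp(6*t) + exp(6*t), t*exp(6*t)]
  [0, -t*exp(6*t), -t*exp(6*t) + exp(6*t)]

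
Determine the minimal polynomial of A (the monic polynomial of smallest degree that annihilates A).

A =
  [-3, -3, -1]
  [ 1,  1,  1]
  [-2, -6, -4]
x^2 + 4*x + 4

The characteristic polynomial is χ_A(x) = (x + 2)^3, so the eigenvalues are known. The minimal polynomial is
  m_A(x) = Π_λ (x − λ)^{k_λ}
where k_λ is the size of the *largest* Jordan block for λ (equivalently, the smallest k with (A − λI)^k v = 0 for every generalised eigenvector v of λ).

  λ = -2: largest Jordan block has size 2, contributing (x + 2)^2

So m_A(x) = (x + 2)^2 = x^2 + 4*x + 4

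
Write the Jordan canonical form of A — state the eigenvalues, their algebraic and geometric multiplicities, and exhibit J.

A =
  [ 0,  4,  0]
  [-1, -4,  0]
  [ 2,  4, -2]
J_2(-2) ⊕ J_1(-2)

The characteristic polynomial is
  det(x·I − A) = x^3 + 6*x^2 + 12*x + 8 = (x + 2)^3

Eigenvalues and multiplicities (the geometric multiplicity of λ is n − rank(A − λI), which equals the number of Jordan blocks for λ):
  λ = -2: algebraic multiplicity = 3, geometric multiplicity = 2

Determining the block sizes for each eigenvalue:
  λ = -2: 2 blocks summing to 3 forces exactly one block of size 2 and the rest size 1 → block sizes [2, 1]

Assembling the blocks gives a Jordan form
J =
  [-2,  1,  0]
  [ 0, -2,  0]
  [ 0,  0, -2]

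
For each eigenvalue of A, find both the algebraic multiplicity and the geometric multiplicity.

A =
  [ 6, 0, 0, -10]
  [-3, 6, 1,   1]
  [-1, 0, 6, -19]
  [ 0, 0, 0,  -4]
λ = -4: alg = 1, geom = 1; λ = 6: alg = 3, geom = 1

Step 1 — factor the characteristic polynomial to read off the algebraic multiplicities:
  χ_A(x) = (x - 6)^3*(x + 4)

Step 2 — compute geometric multiplicities via the rank-nullity identity g(λ) = n − rank(A − λI):
  rank(A − (-4)·I) = 3, so dim ker(A − (-4)·I) = n − 3 = 1
  rank(A − (6)·I) = 3, so dim ker(A − (6)·I) = n − 3 = 1

Summary:
  λ = -4: algebraic multiplicity = 1, geometric multiplicity = 1
  λ = 6: algebraic multiplicity = 3, geometric multiplicity = 1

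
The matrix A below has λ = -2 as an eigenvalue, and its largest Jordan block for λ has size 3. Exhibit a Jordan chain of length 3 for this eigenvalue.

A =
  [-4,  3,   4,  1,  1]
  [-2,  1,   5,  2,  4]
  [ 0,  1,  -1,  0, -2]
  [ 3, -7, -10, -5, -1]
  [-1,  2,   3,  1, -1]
A Jordan chain for λ = -2 of length 3:
v_1 = (2, 2, 0, -3, 1)ᵀ
v_2 = (3, 3, 1, -7, 2)ᵀ
v_3 = (0, 1, 0, 0, 0)ᵀ

Let N = A − (-2)·I. We want v_3 with N^3 v_3 = 0 but N^2 v_3 ≠ 0; then v_{j-1} := N · v_j for j = 3, …, 2.

Pick v_3 = (0, 1, 0, 0, 0)ᵀ.
Then v_2 = N · v_3 = (3, 3, 1, -7, 2)ᵀ.
Then v_1 = N · v_2 = (2, 2, 0, -3, 1)ᵀ.

Sanity check: (A − (-2)·I) v_1 = (0, 0, 0, 0, 0)ᵀ = 0. ✓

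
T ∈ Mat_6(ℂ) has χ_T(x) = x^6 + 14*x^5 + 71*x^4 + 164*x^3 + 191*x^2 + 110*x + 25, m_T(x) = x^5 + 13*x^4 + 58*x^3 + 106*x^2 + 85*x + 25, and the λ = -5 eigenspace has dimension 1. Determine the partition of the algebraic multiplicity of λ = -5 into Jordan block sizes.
Block sizes for λ = -5: [2]

Step 1 — from the characteristic polynomial, algebraic multiplicity of λ = -5 is 2. From dim ker(T − (-5)·I) = 1, there are exactly 1 Jordan blocks for λ = -5.
Step 2 — from the minimal polynomial, the factor (x + 5)^2 tells us the largest block for λ = -5 has size 2.
Step 3 — with total size 2, 1 blocks, and largest block 2, the block sizes (in nonincreasing order) are [2].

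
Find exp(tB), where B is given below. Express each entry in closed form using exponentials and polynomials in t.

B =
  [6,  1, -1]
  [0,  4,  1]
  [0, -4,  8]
e^{tB} =
  [exp(6*t), t^2*exp(6*t) + t*exp(6*t), -t^2*exp(6*t)/2 - t*exp(6*t)]
  [0, -2*t*exp(6*t) + exp(6*t), t*exp(6*t)]
  [0, -4*t*exp(6*t), 2*t*exp(6*t) + exp(6*t)]

Strategy: write B = P · J · P⁻¹ where J is a Jordan canonical form, so e^{tB} = P · e^{tJ} · P⁻¹, and e^{tJ} can be computed block-by-block.

B has Jordan form
J =
  [6, 1, 0]
  [0, 6, 1]
  [0, 0, 6]
(up to reordering of blocks).

Per-block formulas:
  For a 3×3 Jordan block J_3(6): exp(t · J_3(6)) = e^(6t)·(I + t·N + (t^2/2)·N^2), where N is the 3×3 nilpotent shift.

After assembling e^{tJ} and conjugating by P, we get:

e^{tB} =
  [exp(6*t), t^2*exp(6*t) + t*exp(6*t), -t^2*exp(6*t)/2 - t*exp(6*t)]
  [0, -2*t*exp(6*t) + exp(6*t), t*exp(6*t)]
  [0, -4*t*exp(6*t), 2*t*exp(6*t) + exp(6*t)]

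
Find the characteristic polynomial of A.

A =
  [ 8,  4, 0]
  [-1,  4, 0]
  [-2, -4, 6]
x^3 - 18*x^2 + 108*x - 216

Expanding det(x·I − A) (e.g. by cofactor expansion or by noting that A is similar to its Jordan form J, which has the same characteristic polynomial as A) gives
  χ_A(x) = x^3 - 18*x^2 + 108*x - 216
which factors as (x - 6)^3. The eigenvalues (with algebraic multiplicities) are λ = 6 with multiplicity 3.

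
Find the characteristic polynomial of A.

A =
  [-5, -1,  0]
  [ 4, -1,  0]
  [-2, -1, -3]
x^3 + 9*x^2 + 27*x + 27

Expanding det(x·I − A) (e.g. by cofactor expansion or by noting that A is similar to its Jordan form J, which has the same characteristic polynomial as A) gives
  χ_A(x) = x^3 + 9*x^2 + 27*x + 27
which factors as (x + 3)^3. The eigenvalues (with algebraic multiplicities) are λ = -3 with multiplicity 3.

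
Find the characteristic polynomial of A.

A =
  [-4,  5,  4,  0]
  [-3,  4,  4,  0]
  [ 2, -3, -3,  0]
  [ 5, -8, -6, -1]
x^4 + 4*x^3 + 6*x^2 + 4*x + 1

Expanding det(x·I − A) (e.g. by cofactor expansion or by noting that A is similar to its Jordan form J, which has the same characteristic polynomial as A) gives
  χ_A(x) = x^4 + 4*x^3 + 6*x^2 + 4*x + 1
which factors as (x + 1)^4. The eigenvalues (with algebraic multiplicities) are λ = -1 with multiplicity 4.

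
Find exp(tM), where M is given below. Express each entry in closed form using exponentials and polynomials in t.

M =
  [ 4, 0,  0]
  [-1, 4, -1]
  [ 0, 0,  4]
e^{tM} =
  [exp(4*t), 0, 0]
  [-t*exp(4*t), exp(4*t), -t*exp(4*t)]
  [0, 0, exp(4*t)]

Strategy: write M = P · J · P⁻¹ where J is a Jordan canonical form, so e^{tM} = P · e^{tJ} · P⁻¹, and e^{tJ} can be computed block-by-block.

M has Jordan form
J =
  [4, 1, 0]
  [0, 4, 0]
  [0, 0, 4]
(up to reordering of blocks).

Per-block formulas:
  For a 2×2 Jordan block J_2(4): exp(t · J_2(4)) = e^(4t)·(I + t·N), where N is the 2×2 nilpotent shift.
  For a 1×1 block at λ = 4: exp(t · [4]) = [e^(4t)].

After assembling e^{tJ} and conjugating by P, we get:

e^{tM} =
  [exp(4*t), 0, 0]
  [-t*exp(4*t), exp(4*t), -t*exp(4*t)]
  [0, 0, exp(4*t)]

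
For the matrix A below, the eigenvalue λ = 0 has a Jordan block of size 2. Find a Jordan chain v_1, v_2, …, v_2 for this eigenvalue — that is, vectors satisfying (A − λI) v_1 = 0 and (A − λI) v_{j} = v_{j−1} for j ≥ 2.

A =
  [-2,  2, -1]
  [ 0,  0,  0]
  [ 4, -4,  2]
A Jordan chain for λ = 0 of length 2:
v_1 = (-2, 0, 4)ᵀ
v_2 = (1, 0, 0)ᵀ

Let N = A − (0)·I. We want v_2 with N^2 v_2 = 0 but N^1 v_2 ≠ 0; then v_{j-1} := N · v_j for j = 2, …, 2.

Pick v_2 = (1, 0, 0)ᵀ.
Then v_1 = N · v_2 = (-2, 0, 4)ᵀ.

Sanity check: (A − (0)·I) v_1 = (0, 0, 0)ᵀ = 0. ✓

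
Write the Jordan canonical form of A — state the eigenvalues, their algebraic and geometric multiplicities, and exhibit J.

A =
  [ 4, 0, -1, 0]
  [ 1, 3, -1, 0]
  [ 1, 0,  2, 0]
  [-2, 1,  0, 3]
J_3(3) ⊕ J_1(3)

The characteristic polynomial is
  det(x·I − A) = x^4 - 12*x^3 + 54*x^2 - 108*x + 81 = (x - 3)^4

Eigenvalues and multiplicities (the geometric multiplicity of λ is n − rank(A − λI), which equals the number of Jordan blocks for λ):
  λ = 3: algebraic multiplicity = 4, geometric multiplicity = 2

Determining the block sizes for each eigenvalue:
  λ = 3: with am = 4 and gm = 2, the partition is not yet determined (e.g. several partitions of 4 into 2 parts exist). Let N = A − (3)·I. Computing rank(N^1) = 2, rank(N^2) = 1, rank(N^3) = 0; the number of blocks of size ≥ j is rank(N^{j−1}) − rank(N^j), giving [2, 1, 1]. So we have 1 block(s) of size 3, 1 block(s) of size 1 → block sizes [3, 1]

Assembling the blocks gives a Jordan form
J =
  [3, 1, 0, 0]
  [0, 3, 1, 0]
  [0, 0, 3, 0]
  [0, 0, 0, 3]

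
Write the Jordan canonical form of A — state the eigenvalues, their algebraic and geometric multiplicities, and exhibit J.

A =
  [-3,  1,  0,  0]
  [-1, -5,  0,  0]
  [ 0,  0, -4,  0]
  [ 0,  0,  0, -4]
J_2(-4) ⊕ J_1(-4) ⊕ J_1(-4)

The characteristic polynomial is
  det(x·I − A) = x^4 + 16*x^3 + 96*x^2 + 256*x + 256 = (x + 4)^4

Eigenvalues and multiplicities (the geometric multiplicity of λ is n − rank(A − λI), which equals the number of Jordan blocks for λ):
  λ = -4: algebraic multiplicity = 4, geometric multiplicity = 3

Determining the block sizes for each eigenvalue:
  λ = -4: 3 blocks summing to 4 forces exactly one block of size 2 and the rest size 1 → block sizes [2, 1, 1]

Assembling the blocks gives a Jordan form
J =
  [-4,  1,  0,  0]
  [ 0, -4,  0,  0]
  [ 0,  0, -4,  0]
  [ 0,  0,  0, -4]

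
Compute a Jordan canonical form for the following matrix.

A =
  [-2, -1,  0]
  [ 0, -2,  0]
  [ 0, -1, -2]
J_2(-2) ⊕ J_1(-2)

The characteristic polynomial is
  det(x·I − A) = x^3 + 6*x^2 + 12*x + 8 = (x + 2)^3

Eigenvalues and multiplicities (the geometric multiplicity of λ is n − rank(A − λI), which equals the number of Jordan blocks for λ):
  λ = -2: algebraic multiplicity = 3, geometric multiplicity = 2

Determining the block sizes for each eigenvalue:
  λ = -2: 2 blocks summing to 3 forces exactly one block of size 2 and the rest size 1 → block sizes [2, 1]

Assembling the blocks gives a Jordan form
J =
  [-2,  1,  0]
  [ 0, -2,  0]
  [ 0,  0, -2]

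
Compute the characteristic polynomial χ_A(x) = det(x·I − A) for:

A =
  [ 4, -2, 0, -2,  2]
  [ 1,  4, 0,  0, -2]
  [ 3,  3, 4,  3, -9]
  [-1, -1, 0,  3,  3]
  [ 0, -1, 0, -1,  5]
x^5 - 20*x^4 + 160*x^3 - 640*x^2 + 1280*x - 1024

Expanding det(x·I − A) (e.g. by cofactor expansion or by noting that A is similar to its Jordan form J, which has the same characteristic polynomial as A) gives
  χ_A(x) = x^5 - 20*x^4 + 160*x^3 - 640*x^2 + 1280*x - 1024
which factors as (x - 4)^5. The eigenvalues (with algebraic multiplicities) are λ = 4 with multiplicity 5.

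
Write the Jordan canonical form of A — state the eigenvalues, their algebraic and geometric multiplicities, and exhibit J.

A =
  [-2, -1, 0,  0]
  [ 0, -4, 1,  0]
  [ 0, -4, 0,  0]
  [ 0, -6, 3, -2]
J_3(-2) ⊕ J_1(-2)

The characteristic polynomial is
  det(x·I − A) = x^4 + 8*x^3 + 24*x^2 + 32*x + 16 = (x + 2)^4

Eigenvalues and multiplicities (the geometric multiplicity of λ is n − rank(A − λI), which equals the number of Jordan blocks for λ):
  λ = -2: algebraic multiplicity = 4, geometric multiplicity = 2

Determining the block sizes for each eigenvalue:
  λ = -2: with am = 4 and gm = 2, the partition is not yet determined (e.g. several partitions of 4 into 2 parts exist). Let N = A − (-2)·I. Computing rank(N^1) = 2, rank(N^2) = 1, rank(N^3) = 0; the number of blocks of size ≥ j is rank(N^{j−1}) − rank(N^j), giving [2, 1, 1]. So we have 1 block(s) of size 3, 1 block(s) of size 1 → block sizes [3, 1]

Assembling the blocks gives a Jordan form
J =
  [-2,  1,  0,  0]
  [ 0, -2,  1,  0]
  [ 0,  0, -2,  0]
  [ 0,  0,  0, -2]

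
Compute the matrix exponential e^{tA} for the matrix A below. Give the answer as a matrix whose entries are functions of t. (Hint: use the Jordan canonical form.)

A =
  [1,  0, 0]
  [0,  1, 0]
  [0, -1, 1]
e^{tA} =
  [exp(t), 0, 0]
  [0, exp(t), 0]
  [0, -t*exp(t), exp(t)]

Strategy: write A = P · J · P⁻¹ where J is a Jordan canonical form, so e^{tA} = P · e^{tJ} · P⁻¹, and e^{tJ} can be computed block-by-block.

A has Jordan form
J =
  [1, 1, 0]
  [0, 1, 0]
  [0, 0, 1]
(up to reordering of blocks).

Per-block formulas:
  For a 2×2 Jordan block J_2(1): exp(t · J_2(1)) = e^(1t)·(I + t·N), where N is the 2×2 nilpotent shift.
  For a 1×1 block at λ = 1: exp(t · [1]) = [e^(1t)].

After assembling e^{tJ} and conjugating by P, we get:

e^{tA} =
  [exp(t), 0, 0]
  [0, exp(t), 0]
  [0, -t*exp(t), exp(t)]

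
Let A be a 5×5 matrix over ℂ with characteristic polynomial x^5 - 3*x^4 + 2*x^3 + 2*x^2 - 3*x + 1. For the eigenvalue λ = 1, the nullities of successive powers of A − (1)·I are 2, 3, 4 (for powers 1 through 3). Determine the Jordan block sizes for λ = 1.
Block sizes for λ = 1: [3, 1]

From the dimensions of kernels of powers, the number of Jordan blocks of size at least j is d_j − d_{j−1} where d_j = dim ker(N^j) (with d_0 = 0). Computing the differences gives [2, 1, 1].
The number of blocks of size exactly k is (#blocks of size ≥ k) − (#blocks of size ≥ k + 1), so the partition is: 1 block(s) of size 1, 1 block(s) of size 3.
In nonincreasing order the block sizes are [3, 1].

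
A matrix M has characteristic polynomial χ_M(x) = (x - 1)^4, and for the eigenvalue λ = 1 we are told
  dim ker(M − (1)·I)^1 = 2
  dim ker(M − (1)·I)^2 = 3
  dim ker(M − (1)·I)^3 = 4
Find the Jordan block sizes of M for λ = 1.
Block sizes for λ = 1: [3, 1]

From the dimensions of kernels of powers, the number of Jordan blocks of size at least j is d_j − d_{j−1} where d_j = dim ker(N^j) (with d_0 = 0). Computing the differences gives [2, 1, 1].
The number of blocks of size exactly k is (#blocks of size ≥ k) − (#blocks of size ≥ k + 1), so the partition is: 1 block(s) of size 1, 1 block(s) of size 3.
In nonincreasing order the block sizes are [3, 1].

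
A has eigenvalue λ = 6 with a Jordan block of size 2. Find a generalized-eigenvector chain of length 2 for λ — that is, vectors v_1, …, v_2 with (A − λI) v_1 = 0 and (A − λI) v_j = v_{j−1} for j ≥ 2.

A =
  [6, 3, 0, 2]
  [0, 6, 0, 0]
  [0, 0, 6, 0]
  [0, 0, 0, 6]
A Jordan chain for λ = 6 of length 2:
v_1 = (3, 0, 0, 0)ᵀ
v_2 = (0, 1, 0, 0)ᵀ

Let N = A − (6)·I. We want v_2 with N^2 v_2 = 0 but N^1 v_2 ≠ 0; then v_{j-1} := N · v_j for j = 2, …, 2.

Pick v_2 = (0, 1, 0, 0)ᵀ.
Then v_1 = N · v_2 = (3, 0, 0, 0)ᵀ.

Sanity check: (A − (6)·I) v_1 = (0, 0, 0, 0)ᵀ = 0. ✓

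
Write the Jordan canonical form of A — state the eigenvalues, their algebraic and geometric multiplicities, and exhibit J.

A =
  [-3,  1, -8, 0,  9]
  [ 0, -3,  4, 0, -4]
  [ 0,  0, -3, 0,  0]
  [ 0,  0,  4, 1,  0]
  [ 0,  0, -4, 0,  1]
J_2(-3) ⊕ J_1(-3) ⊕ J_1(1) ⊕ J_1(1)

The characteristic polynomial is
  det(x·I − A) = x^5 + 7*x^4 + 10*x^3 - 18*x^2 - 27*x + 27 = (x - 1)^2*(x + 3)^3

Eigenvalues and multiplicities (the geometric multiplicity of λ is n − rank(A − λI), which equals the number of Jordan blocks for λ):
  λ = -3: algebraic multiplicity = 3, geometric multiplicity = 2
  λ = 1: algebraic multiplicity = 2, geometric multiplicity = 2

Determining the block sizes for each eigenvalue:
  λ = -3: 2 blocks summing to 3 forces exactly one block of size 2 and the rest size 1 → block sizes [2, 1]
  λ = 1: gm = am = 2, so every block has size 1 → block sizes [1, 1]

Assembling the blocks gives a Jordan form
J =
  [-3,  1,  0, 0, 0]
  [ 0, -3,  0, 0, 0]
  [ 0,  0, -3, 0, 0]
  [ 0,  0,  0, 1, 0]
  [ 0,  0,  0, 0, 1]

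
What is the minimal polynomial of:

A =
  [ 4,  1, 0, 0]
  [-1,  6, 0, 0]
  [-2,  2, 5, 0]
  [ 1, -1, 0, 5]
x^2 - 10*x + 25

The characteristic polynomial is χ_A(x) = (x - 5)^4, so the eigenvalues are known. The minimal polynomial is
  m_A(x) = Π_λ (x − λ)^{k_λ}
where k_λ is the size of the *largest* Jordan block for λ (equivalently, the smallest k with (A − λI)^k v = 0 for every generalised eigenvector v of λ).

  λ = 5: largest Jordan block has size 2, contributing (x − 5)^2

So m_A(x) = (x - 5)^2 = x^2 - 10*x + 25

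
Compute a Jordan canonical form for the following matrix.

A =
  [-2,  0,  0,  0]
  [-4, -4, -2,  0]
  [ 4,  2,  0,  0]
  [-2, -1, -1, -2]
J_2(-2) ⊕ J_1(-2) ⊕ J_1(-2)

The characteristic polynomial is
  det(x·I − A) = x^4 + 8*x^3 + 24*x^2 + 32*x + 16 = (x + 2)^4

Eigenvalues and multiplicities (the geometric multiplicity of λ is n − rank(A − λI), which equals the number of Jordan blocks for λ):
  λ = -2: algebraic multiplicity = 4, geometric multiplicity = 3

Determining the block sizes for each eigenvalue:
  λ = -2: 3 blocks summing to 4 forces exactly one block of size 2 and the rest size 1 → block sizes [2, 1, 1]

Assembling the blocks gives a Jordan form
J =
  [-2,  1,  0,  0]
  [ 0, -2,  0,  0]
  [ 0,  0, -2,  0]
  [ 0,  0,  0, -2]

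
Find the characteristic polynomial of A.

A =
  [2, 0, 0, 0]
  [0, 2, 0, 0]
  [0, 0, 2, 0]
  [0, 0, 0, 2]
x^4 - 8*x^3 + 24*x^2 - 32*x + 16

Expanding det(x·I − A) (e.g. by cofactor expansion or by noting that A is similar to its Jordan form J, which has the same characteristic polynomial as A) gives
  χ_A(x) = x^4 - 8*x^3 + 24*x^2 - 32*x + 16
which factors as (x - 2)^4. The eigenvalues (with algebraic multiplicities) are λ = 2 with multiplicity 4.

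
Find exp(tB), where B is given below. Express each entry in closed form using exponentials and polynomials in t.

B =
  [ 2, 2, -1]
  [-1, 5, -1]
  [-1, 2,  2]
e^{tB} =
  [-t*exp(3*t) + exp(3*t), 2*t*exp(3*t), -t*exp(3*t)]
  [-t*exp(3*t), 2*t*exp(3*t) + exp(3*t), -t*exp(3*t)]
  [-t*exp(3*t), 2*t*exp(3*t), -t*exp(3*t) + exp(3*t)]

Strategy: write B = P · J · P⁻¹ where J is a Jordan canonical form, so e^{tB} = P · e^{tJ} · P⁻¹, and e^{tJ} can be computed block-by-block.

B has Jordan form
J =
  [3, 1, 0]
  [0, 3, 0]
  [0, 0, 3]
(up to reordering of blocks).

Per-block formulas:
  For a 2×2 Jordan block J_2(3): exp(t · J_2(3)) = e^(3t)·(I + t·N), where N is the 2×2 nilpotent shift.
  For a 1×1 block at λ = 3: exp(t · [3]) = [e^(3t)].

After assembling e^{tJ} and conjugating by P, we get:

e^{tB} =
  [-t*exp(3*t) + exp(3*t), 2*t*exp(3*t), -t*exp(3*t)]
  [-t*exp(3*t), 2*t*exp(3*t) + exp(3*t), -t*exp(3*t)]
  [-t*exp(3*t), 2*t*exp(3*t), -t*exp(3*t) + exp(3*t)]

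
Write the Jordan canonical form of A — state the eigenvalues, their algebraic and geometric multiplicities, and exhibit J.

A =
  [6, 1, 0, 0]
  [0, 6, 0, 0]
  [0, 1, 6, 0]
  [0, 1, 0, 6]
J_2(6) ⊕ J_1(6) ⊕ J_1(6)

The characteristic polynomial is
  det(x·I − A) = x^4 - 24*x^3 + 216*x^2 - 864*x + 1296 = (x - 6)^4

Eigenvalues and multiplicities (the geometric multiplicity of λ is n − rank(A − λI), which equals the number of Jordan blocks for λ):
  λ = 6: algebraic multiplicity = 4, geometric multiplicity = 3

Determining the block sizes for each eigenvalue:
  λ = 6: 3 blocks summing to 4 forces exactly one block of size 2 and the rest size 1 → block sizes [2, 1, 1]

Assembling the blocks gives a Jordan form
J =
  [6, 1, 0, 0]
  [0, 6, 0, 0]
  [0, 0, 6, 0]
  [0, 0, 0, 6]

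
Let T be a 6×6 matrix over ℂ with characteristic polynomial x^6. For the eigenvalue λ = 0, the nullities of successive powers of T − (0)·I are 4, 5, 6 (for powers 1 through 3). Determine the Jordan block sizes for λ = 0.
Block sizes for λ = 0: [3, 1, 1, 1]

From the dimensions of kernels of powers, the number of Jordan blocks of size at least j is d_j − d_{j−1} where d_j = dim ker(N^j) (with d_0 = 0). Computing the differences gives [4, 1, 1].
The number of blocks of size exactly k is (#blocks of size ≥ k) − (#blocks of size ≥ k + 1), so the partition is: 3 block(s) of size 1, 1 block(s) of size 3.
In nonincreasing order the block sizes are [3, 1, 1, 1].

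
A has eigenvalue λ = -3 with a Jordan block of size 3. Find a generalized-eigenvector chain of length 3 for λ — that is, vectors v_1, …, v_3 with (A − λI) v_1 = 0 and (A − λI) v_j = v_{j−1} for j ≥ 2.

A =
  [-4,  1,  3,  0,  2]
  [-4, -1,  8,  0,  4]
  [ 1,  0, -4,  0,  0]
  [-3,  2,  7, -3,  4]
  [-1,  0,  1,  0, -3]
A Jordan chain for λ = -3 of length 3:
v_1 = (-2, 0, -2, -2, 2)ᵀ
v_2 = (-1, -4, 1, -3, -1)ᵀ
v_3 = (1, 0, 0, 0, 0)ᵀ

Let N = A − (-3)·I. We want v_3 with N^3 v_3 = 0 but N^2 v_3 ≠ 0; then v_{j-1} := N · v_j for j = 3, …, 2.

Pick v_3 = (1, 0, 0, 0, 0)ᵀ.
Then v_2 = N · v_3 = (-1, -4, 1, -3, -1)ᵀ.
Then v_1 = N · v_2 = (-2, 0, -2, -2, 2)ᵀ.

Sanity check: (A − (-3)·I) v_1 = (0, 0, 0, 0, 0)ᵀ = 0. ✓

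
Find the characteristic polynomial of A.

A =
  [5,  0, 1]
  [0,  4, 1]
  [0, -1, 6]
x^3 - 15*x^2 + 75*x - 125

Expanding det(x·I − A) (e.g. by cofactor expansion or by noting that A is similar to its Jordan form J, which has the same characteristic polynomial as A) gives
  χ_A(x) = x^3 - 15*x^2 + 75*x - 125
which factors as (x - 5)^3. The eigenvalues (with algebraic multiplicities) are λ = 5 with multiplicity 3.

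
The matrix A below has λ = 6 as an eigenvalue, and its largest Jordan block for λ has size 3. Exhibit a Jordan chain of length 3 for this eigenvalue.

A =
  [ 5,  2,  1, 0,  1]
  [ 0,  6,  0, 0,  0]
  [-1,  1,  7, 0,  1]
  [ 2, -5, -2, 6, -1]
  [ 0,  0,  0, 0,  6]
A Jordan chain for λ = 6 of length 3:
v_1 = (-1, 0, -1, 2, 0)ᵀ
v_2 = (2, 0, 1, -5, 0)ᵀ
v_3 = (0, 1, 0, 0, 0)ᵀ

Let N = A − (6)·I. We want v_3 with N^3 v_3 = 0 but N^2 v_3 ≠ 0; then v_{j-1} := N · v_j for j = 3, …, 2.

Pick v_3 = (0, 1, 0, 0, 0)ᵀ.
Then v_2 = N · v_3 = (2, 0, 1, -5, 0)ᵀ.
Then v_1 = N · v_2 = (-1, 0, -1, 2, 0)ᵀ.

Sanity check: (A − (6)·I) v_1 = (0, 0, 0, 0, 0)ᵀ = 0. ✓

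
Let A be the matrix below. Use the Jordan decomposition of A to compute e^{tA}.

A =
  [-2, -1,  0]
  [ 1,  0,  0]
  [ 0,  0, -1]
e^{tA} =
  [-t*exp(-t) + exp(-t), -t*exp(-t), 0]
  [t*exp(-t), t*exp(-t) + exp(-t), 0]
  [0, 0, exp(-t)]

Strategy: write A = P · J · P⁻¹ where J is a Jordan canonical form, so e^{tA} = P · e^{tJ} · P⁻¹, and e^{tJ} can be computed block-by-block.

A has Jordan form
J =
  [-1,  1,  0]
  [ 0, -1,  0]
  [ 0,  0, -1]
(up to reordering of blocks).

Per-block formulas:
  For a 1×1 block at λ = -1: exp(t · [-1]) = [e^(-1t)].
  For a 2×2 Jordan block J_2(-1): exp(t · J_2(-1)) = e^(-1t)·(I + t·N), where N is the 2×2 nilpotent shift.

After assembling e^{tJ} and conjugating by P, we get:

e^{tA} =
  [-t*exp(-t) + exp(-t), -t*exp(-t), 0]
  [t*exp(-t), t*exp(-t) + exp(-t), 0]
  [0, 0, exp(-t)]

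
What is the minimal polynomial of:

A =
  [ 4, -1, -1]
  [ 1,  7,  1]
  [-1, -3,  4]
x^3 - 15*x^2 + 75*x - 125

The characteristic polynomial is χ_A(x) = (x - 5)^3, so the eigenvalues are known. The minimal polynomial is
  m_A(x) = Π_λ (x − λ)^{k_λ}
where k_λ is the size of the *largest* Jordan block for λ (equivalently, the smallest k with (A − λI)^k v = 0 for every generalised eigenvector v of λ).

  λ = 5: largest Jordan block has size 3, contributing (x − 5)^3

So m_A(x) = (x - 5)^3 = x^3 - 15*x^2 + 75*x - 125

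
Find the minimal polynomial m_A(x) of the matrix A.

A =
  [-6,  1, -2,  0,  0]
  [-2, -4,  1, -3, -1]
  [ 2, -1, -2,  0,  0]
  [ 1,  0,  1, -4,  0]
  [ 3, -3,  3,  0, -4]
x^3 + 12*x^2 + 48*x + 64

The characteristic polynomial is χ_A(x) = (x + 4)^5, so the eigenvalues are known. The minimal polynomial is
  m_A(x) = Π_λ (x − λ)^{k_λ}
where k_λ is the size of the *largest* Jordan block for λ (equivalently, the smallest k with (A − λI)^k v = 0 for every generalised eigenvector v of λ).

  λ = -4: largest Jordan block has size 3, contributing (x + 4)^3

So m_A(x) = (x + 4)^3 = x^3 + 12*x^2 + 48*x + 64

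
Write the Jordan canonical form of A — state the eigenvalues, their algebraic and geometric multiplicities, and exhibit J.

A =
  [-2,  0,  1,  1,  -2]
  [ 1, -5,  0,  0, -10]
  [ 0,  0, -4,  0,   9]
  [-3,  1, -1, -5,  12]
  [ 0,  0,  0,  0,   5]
J_3(-4) ⊕ J_1(-4) ⊕ J_1(5)

The characteristic polynomial is
  det(x·I − A) = x^5 + 11*x^4 + 16*x^3 - 224*x^2 - 1024*x - 1280 = (x - 5)*(x + 4)^4

Eigenvalues and multiplicities (the geometric multiplicity of λ is n − rank(A − λI), which equals the number of Jordan blocks for λ):
  λ = -4: algebraic multiplicity = 4, geometric multiplicity = 2
  λ = 5: algebraic multiplicity = 1, geometric multiplicity = 1

Determining the block sizes for each eigenvalue:
  λ = -4: with am = 4 and gm = 2, the partition is not yet determined (e.g. several partitions of 4 into 2 parts exist). Let N = A − (-4)·I. Computing rank(N^1) = 3, rank(N^2) = 2, rank(N^3) = 1; the number of blocks of size ≥ j is rank(N^{j−1}) − rank(N^j), giving [2, 1, 1]. So we have 1 block(s) of size 3, 1 block(s) of size 1 → block sizes [3, 1]
  λ = 5: one block (gm = 1), so the single block has size am = 1 → block sizes [1]

Assembling the blocks gives a Jordan form
J =
  [-4,  1,  0,  0, 0]
  [ 0, -4,  1,  0, 0]
  [ 0,  0, -4,  0, 0]
  [ 0,  0,  0, -4, 0]
  [ 0,  0,  0,  0, 5]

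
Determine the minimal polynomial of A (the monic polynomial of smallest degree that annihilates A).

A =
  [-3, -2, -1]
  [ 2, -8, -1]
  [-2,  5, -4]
x^3 + 15*x^2 + 75*x + 125

The characteristic polynomial is χ_A(x) = (x + 5)^3, so the eigenvalues are known. The minimal polynomial is
  m_A(x) = Π_λ (x − λ)^{k_λ}
where k_λ is the size of the *largest* Jordan block for λ (equivalently, the smallest k with (A − λI)^k v = 0 for every generalised eigenvector v of λ).

  λ = -5: largest Jordan block has size 3, contributing (x + 5)^3

So m_A(x) = (x + 5)^3 = x^3 + 15*x^2 + 75*x + 125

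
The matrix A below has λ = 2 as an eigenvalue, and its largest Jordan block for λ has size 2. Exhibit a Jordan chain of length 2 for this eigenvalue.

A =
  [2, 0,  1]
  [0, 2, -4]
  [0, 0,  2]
A Jordan chain for λ = 2 of length 2:
v_1 = (1, -4, 0)ᵀ
v_2 = (0, 0, 1)ᵀ

Let N = A − (2)·I. We want v_2 with N^2 v_2 = 0 but N^1 v_2 ≠ 0; then v_{j-1} := N · v_j for j = 2, …, 2.

Pick v_2 = (0, 0, 1)ᵀ.
Then v_1 = N · v_2 = (1, -4, 0)ᵀ.

Sanity check: (A − (2)·I) v_1 = (0, 0, 0)ᵀ = 0. ✓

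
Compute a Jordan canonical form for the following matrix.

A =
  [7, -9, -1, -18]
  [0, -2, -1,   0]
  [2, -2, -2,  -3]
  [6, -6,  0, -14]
J_1(-5) ⊕ J_3(-2)

The characteristic polynomial is
  det(x·I − A) = x^4 + 11*x^3 + 42*x^2 + 68*x + 40 = (x + 2)^3*(x + 5)

Eigenvalues and multiplicities (the geometric multiplicity of λ is n − rank(A − λI), which equals the number of Jordan blocks for λ):
  λ = -5: algebraic multiplicity = 1, geometric multiplicity = 1
  λ = -2: algebraic multiplicity = 3, geometric multiplicity = 1

Determining the block sizes for each eigenvalue:
  λ = -5: one block (gm = 1), so the single block has size am = 1 → block sizes [1]
  λ = -2: one block (gm = 1), so the single block has size am = 3 → block sizes [3]

Assembling the blocks gives a Jordan form
J =
  [-5,  0,  0,  0]
  [ 0, -2,  1,  0]
  [ 0,  0, -2,  1]
  [ 0,  0,  0, -2]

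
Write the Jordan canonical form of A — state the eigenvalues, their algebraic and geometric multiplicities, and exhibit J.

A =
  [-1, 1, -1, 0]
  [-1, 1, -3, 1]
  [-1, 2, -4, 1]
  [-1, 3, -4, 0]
J_2(-1) ⊕ J_2(-1)

The characteristic polynomial is
  det(x·I − A) = x^4 + 4*x^3 + 6*x^2 + 4*x + 1 = (x + 1)^4

Eigenvalues and multiplicities (the geometric multiplicity of λ is n − rank(A − λI), which equals the number of Jordan blocks for λ):
  λ = -1: algebraic multiplicity = 4, geometric multiplicity = 2

Determining the block sizes for each eigenvalue:
  λ = -1: with am = 4 and gm = 2, the partition is not yet determined (e.g. several partitions of 4 into 2 parts exist). Let N = A − (-1)·I. Computing rank(N^1) = 2, rank(N^2) = 0; the number of blocks of size ≥ j is rank(N^{j−1}) − rank(N^j), giving [2, 2]. So we have 2 block(s) of size 2 → block sizes [2, 2]

Assembling the blocks gives a Jordan form
J =
  [-1,  1,  0,  0]
  [ 0, -1,  0,  0]
  [ 0,  0, -1,  1]
  [ 0,  0,  0, -1]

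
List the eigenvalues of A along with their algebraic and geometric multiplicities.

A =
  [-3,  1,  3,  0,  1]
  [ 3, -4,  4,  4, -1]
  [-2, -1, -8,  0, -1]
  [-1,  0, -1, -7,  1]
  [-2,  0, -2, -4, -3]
λ = -5: alg = 5, geom = 2

Step 1 — factor the characteristic polynomial to read off the algebraic multiplicities:
  χ_A(x) = (x + 5)^5

Step 2 — compute geometric multiplicities via the rank-nullity identity g(λ) = n − rank(A − λI):
  rank(A − (-5)·I) = 3, so dim ker(A − (-5)·I) = n − 3 = 2

Summary:
  λ = -5: algebraic multiplicity = 5, geometric multiplicity = 2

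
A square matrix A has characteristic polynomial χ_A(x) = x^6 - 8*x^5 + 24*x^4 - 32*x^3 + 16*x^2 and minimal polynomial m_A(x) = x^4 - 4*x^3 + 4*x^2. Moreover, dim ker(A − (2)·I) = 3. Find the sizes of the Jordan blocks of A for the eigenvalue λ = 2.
Block sizes for λ = 2: [2, 1, 1]

Step 1 — from the characteristic polynomial, algebraic multiplicity of λ = 2 is 4. From dim ker(A − (2)·I) = 3, there are exactly 3 Jordan blocks for λ = 2.
Step 2 — from the minimal polynomial, the factor (x − 2)^2 tells us the largest block for λ = 2 has size 2.
Step 3 — with total size 4, 3 blocks, and largest block 2, the block sizes (in nonincreasing order) are [2, 1, 1].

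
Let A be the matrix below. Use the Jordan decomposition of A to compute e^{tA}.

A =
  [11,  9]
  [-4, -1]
e^{tA} =
  [6*t*exp(5*t) + exp(5*t), 9*t*exp(5*t)]
  [-4*t*exp(5*t), -6*t*exp(5*t) + exp(5*t)]

Strategy: write A = P · J · P⁻¹ where J is a Jordan canonical form, so e^{tA} = P · e^{tJ} · P⁻¹, and e^{tJ} can be computed block-by-block.

A has Jordan form
J =
  [5, 1]
  [0, 5]
(up to reordering of blocks).

Per-block formulas:
  For a 2×2 Jordan block J_2(5): exp(t · J_2(5)) = e^(5t)·(I + t·N), where N is the 2×2 nilpotent shift.

After assembling e^{tJ} and conjugating by P, we get:

e^{tA} =
  [6*t*exp(5*t) + exp(5*t), 9*t*exp(5*t)]
  [-4*t*exp(5*t), -6*t*exp(5*t) + exp(5*t)]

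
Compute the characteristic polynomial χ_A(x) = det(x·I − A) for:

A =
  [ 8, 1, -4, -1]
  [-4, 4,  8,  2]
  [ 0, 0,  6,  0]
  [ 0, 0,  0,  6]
x^4 - 24*x^3 + 216*x^2 - 864*x + 1296

Expanding det(x·I − A) (e.g. by cofactor expansion or by noting that A is similar to its Jordan form J, which has the same characteristic polynomial as A) gives
  χ_A(x) = x^4 - 24*x^3 + 216*x^2 - 864*x + 1296
which factors as (x - 6)^4. The eigenvalues (with algebraic multiplicities) are λ = 6 with multiplicity 4.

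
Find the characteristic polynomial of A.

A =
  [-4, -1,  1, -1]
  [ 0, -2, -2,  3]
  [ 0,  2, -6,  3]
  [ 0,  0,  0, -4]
x^4 + 16*x^3 + 96*x^2 + 256*x + 256

Expanding det(x·I − A) (e.g. by cofactor expansion or by noting that A is similar to its Jordan form J, which has the same characteristic polynomial as A) gives
  χ_A(x) = x^4 + 16*x^3 + 96*x^2 + 256*x + 256
which factors as (x + 4)^4. The eigenvalues (with algebraic multiplicities) are λ = -4 with multiplicity 4.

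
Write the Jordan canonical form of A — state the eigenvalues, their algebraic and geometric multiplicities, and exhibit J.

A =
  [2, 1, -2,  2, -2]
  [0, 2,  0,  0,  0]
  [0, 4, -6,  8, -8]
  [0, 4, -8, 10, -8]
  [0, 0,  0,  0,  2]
J_2(2) ⊕ J_1(2) ⊕ J_1(2) ⊕ J_1(2)

The characteristic polynomial is
  det(x·I − A) = x^5 - 10*x^4 + 40*x^3 - 80*x^2 + 80*x - 32 = (x - 2)^5

Eigenvalues and multiplicities (the geometric multiplicity of λ is n − rank(A − λI), which equals the number of Jordan blocks for λ):
  λ = 2: algebraic multiplicity = 5, geometric multiplicity = 4

Determining the block sizes for each eigenvalue:
  λ = 2: 4 blocks summing to 5 forces exactly one block of size 2 and the rest size 1 → block sizes [2, 1, 1, 1]

Assembling the blocks gives a Jordan form
J =
  [2, 1, 0, 0, 0]
  [0, 2, 0, 0, 0]
  [0, 0, 2, 0, 0]
  [0, 0, 0, 2, 0]
  [0, 0, 0, 0, 2]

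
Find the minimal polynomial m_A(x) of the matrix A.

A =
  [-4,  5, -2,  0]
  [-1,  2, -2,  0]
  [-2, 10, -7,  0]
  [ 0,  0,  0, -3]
x^2 + 6*x + 9

The characteristic polynomial is χ_A(x) = (x + 3)^4, so the eigenvalues are known. The minimal polynomial is
  m_A(x) = Π_λ (x − λ)^{k_λ}
where k_λ is the size of the *largest* Jordan block for λ (equivalently, the smallest k with (A − λI)^k v = 0 for every generalised eigenvector v of λ).

  λ = -3: largest Jordan block has size 2, contributing (x + 3)^2

So m_A(x) = (x + 3)^2 = x^2 + 6*x + 9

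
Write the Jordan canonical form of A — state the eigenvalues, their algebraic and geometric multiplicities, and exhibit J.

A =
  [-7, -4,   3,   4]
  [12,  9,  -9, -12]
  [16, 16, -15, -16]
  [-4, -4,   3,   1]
J_2(-3) ⊕ J_1(-3) ⊕ J_1(-3)

The characteristic polynomial is
  det(x·I − A) = x^4 + 12*x^3 + 54*x^2 + 108*x + 81 = (x + 3)^4

Eigenvalues and multiplicities (the geometric multiplicity of λ is n − rank(A − λI), which equals the number of Jordan blocks for λ):
  λ = -3: algebraic multiplicity = 4, geometric multiplicity = 3

Determining the block sizes for each eigenvalue:
  λ = -3: 3 blocks summing to 4 forces exactly one block of size 2 and the rest size 1 → block sizes [2, 1, 1]

Assembling the blocks gives a Jordan form
J =
  [-3,  1,  0,  0]
  [ 0, -3,  0,  0]
  [ 0,  0, -3,  0]
  [ 0,  0,  0, -3]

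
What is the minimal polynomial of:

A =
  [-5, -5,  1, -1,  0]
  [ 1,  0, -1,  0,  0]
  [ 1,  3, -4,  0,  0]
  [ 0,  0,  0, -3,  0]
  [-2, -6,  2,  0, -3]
x^3 + 9*x^2 + 27*x + 27

The characteristic polynomial is χ_A(x) = (x + 3)^5, so the eigenvalues are known. The minimal polynomial is
  m_A(x) = Π_λ (x − λ)^{k_λ}
where k_λ is the size of the *largest* Jordan block for λ (equivalently, the smallest k with (A − λI)^k v = 0 for every generalised eigenvector v of λ).

  λ = -3: largest Jordan block has size 3, contributing (x + 3)^3

So m_A(x) = (x + 3)^3 = x^3 + 9*x^2 + 27*x + 27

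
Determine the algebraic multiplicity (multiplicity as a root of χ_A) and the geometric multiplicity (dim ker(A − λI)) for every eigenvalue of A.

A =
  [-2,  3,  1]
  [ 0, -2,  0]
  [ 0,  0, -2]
λ = -2: alg = 3, geom = 2

Step 1 — factor the characteristic polynomial to read off the algebraic multiplicities:
  χ_A(x) = (x + 2)^3

Step 2 — compute geometric multiplicities via the rank-nullity identity g(λ) = n − rank(A − λI):
  rank(A − (-2)·I) = 1, so dim ker(A − (-2)·I) = n − 1 = 2

Summary:
  λ = -2: algebraic multiplicity = 3, geometric multiplicity = 2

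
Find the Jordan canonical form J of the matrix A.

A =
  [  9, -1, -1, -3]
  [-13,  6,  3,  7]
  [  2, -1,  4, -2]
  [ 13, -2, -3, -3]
J_3(4) ⊕ J_1(4)

The characteristic polynomial is
  det(x·I − A) = x^4 - 16*x^3 + 96*x^2 - 256*x + 256 = (x - 4)^4

Eigenvalues and multiplicities (the geometric multiplicity of λ is n − rank(A − λI), which equals the number of Jordan blocks for λ):
  λ = 4: algebraic multiplicity = 4, geometric multiplicity = 2

Determining the block sizes for each eigenvalue:
  λ = 4: with am = 4 and gm = 2, the partition is not yet determined (e.g. several partitions of 4 into 2 parts exist). Let N = A − (4)·I. Computing rank(N^1) = 2, rank(N^2) = 1, rank(N^3) = 0; the number of blocks of size ≥ j is rank(N^{j−1}) − rank(N^j), giving [2, 1, 1]. So we have 1 block(s) of size 3, 1 block(s) of size 1 → block sizes [3, 1]

Assembling the blocks gives a Jordan form
J =
  [4, 1, 0, 0]
  [0, 4, 1, 0]
  [0, 0, 4, 0]
  [0, 0, 0, 4]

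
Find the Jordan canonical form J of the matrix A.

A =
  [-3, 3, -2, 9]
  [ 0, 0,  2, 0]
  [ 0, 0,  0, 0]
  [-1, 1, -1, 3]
J_3(0) ⊕ J_1(0)

The characteristic polynomial is
  det(x·I − A) = x^4

Eigenvalues and multiplicities (the geometric multiplicity of λ is n − rank(A − λI), which equals the number of Jordan blocks for λ):
  λ = 0: algebraic multiplicity = 4, geometric multiplicity = 2

Determining the block sizes for each eigenvalue:
  λ = 0: with am = 4 and gm = 2, the partition is not yet determined (e.g. several partitions of 4 into 2 parts exist). Let N = A − (0)·I. Computing rank(N^1) = 2, rank(N^2) = 1, rank(N^3) = 0; the number of blocks of size ≥ j is rank(N^{j−1}) − rank(N^j), giving [2, 1, 1]. So we have 1 block(s) of size 3, 1 block(s) of size 1 → block sizes [3, 1]

Assembling the blocks gives a Jordan form
J =
  [0, 1, 0, 0]
  [0, 0, 1, 0]
  [0, 0, 0, 0]
  [0, 0, 0, 0]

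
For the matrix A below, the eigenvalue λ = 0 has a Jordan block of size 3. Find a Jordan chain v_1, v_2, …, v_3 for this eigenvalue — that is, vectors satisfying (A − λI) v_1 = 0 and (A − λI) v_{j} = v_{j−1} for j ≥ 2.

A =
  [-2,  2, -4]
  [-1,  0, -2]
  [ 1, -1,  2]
A Jordan chain for λ = 0 of length 3:
v_1 = (-2, 0, 1)ᵀ
v_2 = (-2, -1, 1)ᵀ
v_3 = (1, 0, 0)ᵀ

Let N = A − (0)·I. We want v_3 with N^3 v_3 = 0 but N^2 v_3 ≠ 0; then v_{j-1} := N · v_j for j = 3, …, 2.

Pick v_3 = (1, 0, 0)ᵀ.
Then v_2 = N · v_3 = (-2, -1, 1)ᵀ.
Then v_1 = N · v_2 = (-2, 0, 1)ᵀ.

Sanity check: (A − (0)·I) v_1 = (0, 0, 0)ᵀ = 0. ✓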